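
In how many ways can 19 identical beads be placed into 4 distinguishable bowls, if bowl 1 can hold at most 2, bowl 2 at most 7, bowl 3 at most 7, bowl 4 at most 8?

46

Without the upper bounds there are C(22,3) = 1540 ways to split 19 among 4 bowls.
Subtract solutions that violate a single cap (substitute x_i' = x_i − (cap_i+1)): x_1 ≥ 3 gives C(19,3) = 969; x_2 ≥ 8 gives C(14,3) = 364; x_3 ≥ 8 gives C(14,3) = 364; x_4 ≥ 9 gives C(13,3) = 286. Together 1983.
Add back pairs where two caps are both exceeded: 165 + 165 + 120 + 20 + 10 + 10 = 490.
Subtract triples: 1 + 0 + 0 + 0 = 1.
By inclusion–exclusion the count is 1540 − 1983 + 490 − 1 = 46.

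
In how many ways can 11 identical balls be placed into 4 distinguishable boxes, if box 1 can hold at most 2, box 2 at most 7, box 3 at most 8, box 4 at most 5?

Ignoring the caps, the number of non-negative solutions to x_1+…+x_4 = 11 is C(14,3) = 364.
Subtract solutions that violate a single cap (substitute x_i' = x_i − (cap_i+1)): x_1 ≥ 3 gives C(11,3) = 165; x_2 ≥ 8 gives C(6,3) = 20; x_3 ≥ 9 gives C(5,3) = 10; x_4 ≥ 6 gives C(8,3) = 56. Together 251.
Add back pairs where two caps are both exceeded: 1 + 0 + 10 + 0 + 0 + 0 = 11.
By inclusion–exclusion the count is 364 − 251 + 11 = 124.

124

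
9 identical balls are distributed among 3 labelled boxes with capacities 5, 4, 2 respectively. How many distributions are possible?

Without the upper bounds there are C(11,2) = 55 ways to split 9 among 3 boxes.
Subtract solutions that violate a single cap (substitute x_i' = x_i − (cap_i+1)): x_1 ≥ 6 gives C(5,2) = 10; x_2 ≥ 5 gives C(6,2) = 15; x_3 ≥ 3 gives C(8,2) = 28. Together 53.
Add back pairs where two caps are both exceeded: 0 + 1 + 3 = 4.
By inclusion–exclusion the count is 55 − 53 + 4 = 6.

6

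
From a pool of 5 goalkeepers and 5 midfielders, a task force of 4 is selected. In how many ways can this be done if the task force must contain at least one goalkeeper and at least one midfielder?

With no constraint there are C(10,4) = 210 possible selections.
Subtract selections that omit an entire group: no goalkeepers → C(5,4) = 5; no midfielders → C(5,4) = 5.
Both groups omitted at once is impossible, so 210 − 10 = 200.

200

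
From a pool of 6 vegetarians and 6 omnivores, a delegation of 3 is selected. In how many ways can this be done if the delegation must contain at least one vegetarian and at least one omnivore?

Total 3-person selections from all 12: C(12,3) = 220.
Subtract selections that omit an entire group: no vegetarians → C(6,3) = 20; no omnivores → C(6,3) = 20.
Both groups omitted at once is impossible, so 220 − 40 = 180.

180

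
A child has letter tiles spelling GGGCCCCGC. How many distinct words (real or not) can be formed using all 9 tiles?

126

The 9 letters of GGGCCCCGC have repeats: C appearing 5 times and G appearing 4 times.
Dividing 9! = 362880 by 5!·4! = 2880 for the repeated letters gives 126.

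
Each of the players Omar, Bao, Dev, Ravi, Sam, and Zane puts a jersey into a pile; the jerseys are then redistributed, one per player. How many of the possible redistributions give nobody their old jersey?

This is the derangement count D_6: permutations of 6 items with no fixed point.
By inclusion–exclusion this is Σ_{j=0}^{6} (−1)^j C(6,j)·(6−j)!.
Computing: 720 − 720 + 360 − 120 + 30 − 6 + 1 = 265.

265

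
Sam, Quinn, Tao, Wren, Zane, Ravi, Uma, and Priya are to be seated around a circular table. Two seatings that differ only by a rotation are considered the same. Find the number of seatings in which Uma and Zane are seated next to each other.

1440

Glue Uma and Zane into a block (2 internal orders). Seating 7 units around a circle gives (6)! arrangements.
So 2 × (6)! = 2 × 720 = 1440.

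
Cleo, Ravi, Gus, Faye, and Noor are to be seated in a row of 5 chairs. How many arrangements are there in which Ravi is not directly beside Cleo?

Of the 5! = 120 arrangements, those with Ravi and Cleo adjacent number 2 × 4! = 48 (treat the pair as a block with 2 internal orders).
So 120 − 48 = 72 arrangements keep them apart.

72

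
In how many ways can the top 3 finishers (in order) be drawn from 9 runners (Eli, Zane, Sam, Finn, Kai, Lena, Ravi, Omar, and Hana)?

504

This is an ordered selection of 3 from 9: P(9,3).
That gives 9 × 8 × 7 = 504.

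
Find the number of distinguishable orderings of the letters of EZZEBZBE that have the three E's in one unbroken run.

60

Treat the 3 copies of E as a single block. The multiset to arrange is then {EEE, B, B, Z, Z, Z}, 6 items in all.
That gives (6)!/(3!·2!) = 60 arrangements.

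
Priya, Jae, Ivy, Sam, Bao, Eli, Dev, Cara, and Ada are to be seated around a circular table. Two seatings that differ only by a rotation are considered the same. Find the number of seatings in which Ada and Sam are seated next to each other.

10080

Glue Ada and Sam into a block (2 internal orders). Seating 8 units around a circle gives (7)! arrangements.
So 2 × (7)! = 2 × 5040 = 10080.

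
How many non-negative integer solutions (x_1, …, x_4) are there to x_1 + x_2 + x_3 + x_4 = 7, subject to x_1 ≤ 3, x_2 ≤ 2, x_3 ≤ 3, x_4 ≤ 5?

43

By stars and bars, unrestricted non-negative solutions to x_1+…+x_4 = 7 number C(7+3,3) = 120.
Subtract solutions that violate a single cap (substitute x_i' = x_i − (cap_i+1)): x_1 ≥ 4 gives C(6,3) = 20; x_2 ≥ 3 gives C(7,3) = 35; x_3 ≥ 4 gives C(6,3) = 20; x_4 ≥ 6 gives C(4,3) = 4. Together 79.
Add back pairs where two caps are both exceeded: 1 + 0 + 0 + 1 + 0 + 0 = 2.
By inclusion–exclusion the count is 120 − 79 + 2 = 43.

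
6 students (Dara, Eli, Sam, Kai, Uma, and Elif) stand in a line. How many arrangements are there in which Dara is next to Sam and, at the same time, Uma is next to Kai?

96

Treat {Dara,Sam} as one block (2 orders) and {Uma,Kai} as another (2 orders).
That leaves 4 units to arrange: 2 × 2 × 4! = 4 × 24 = 96.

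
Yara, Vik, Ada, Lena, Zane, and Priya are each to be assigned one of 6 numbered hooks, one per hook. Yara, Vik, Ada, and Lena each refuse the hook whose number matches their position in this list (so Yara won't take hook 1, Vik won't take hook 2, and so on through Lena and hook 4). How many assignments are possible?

Let Aᵢ (for 1 ≤ i ≤ 4) be the placements that put person i in their forbidden hook. Any j of these fix j positions, leaving (6−j)! ways to fill the rest, and there are C(4,j) ways to pick which j.
By inclusion–exclusion, the number of valid placements is Σ_{j=0}^{4} (−1)^j C(4,j)·(6−j)!.
Computing: 720 − 480 + 144 − 24 + 2 = 362.

362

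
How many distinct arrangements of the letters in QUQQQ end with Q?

Fix Q in the last position and arrange the remaining 4 letters.
Those 4 letters have Q appearing 3 times, giving (4)!/(3!) = 4.

4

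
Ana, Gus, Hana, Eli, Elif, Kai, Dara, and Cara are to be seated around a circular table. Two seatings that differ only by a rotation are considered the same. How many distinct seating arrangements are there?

5040

Seat Ana anywhere (absorbing the rotational symmetry), then permute the other 7: (7)! = 5040.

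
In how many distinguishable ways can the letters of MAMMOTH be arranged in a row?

840

Letter multiplicities in MAMMOTH: A×1, H×1, M×3, O×1, T×1.
The number of distinct arrangements is 7!/(3!) = 5040/6 = 840.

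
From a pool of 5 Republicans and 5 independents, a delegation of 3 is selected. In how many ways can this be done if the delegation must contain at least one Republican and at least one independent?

100

Unrestricted: C(10,3) = 120 ways to pick any 3 of the 10.
Selections missing a whole group: no Republicans → C(5,3) = 10; no independents → C(5,3) = 10.
Both groups omitted at once is impossible, so 120 − 20 = 100.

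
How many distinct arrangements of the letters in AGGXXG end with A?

Fix A in the last position and arrange the remaining 5 letters.
Those 5 letters have G appearing 3 times and X appearing twice, giving (5)!/(3!·2!) = 10.

10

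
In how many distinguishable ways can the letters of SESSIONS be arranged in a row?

1680

Letter multiplicities in SESSIONS: E×1, I×1, N×1, O×1, S×4.
The number of distinct arrangements is 8!/(4!) = 40320/24 = 1680.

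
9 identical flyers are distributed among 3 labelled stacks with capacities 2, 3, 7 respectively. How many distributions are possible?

9

Without the upper bounds there are C(11,2) = 55 ways to split 9 among 3 stacks.
Subtract solutions that violate a single cap (substitute x_i' = x_i − (cap_i+1)): x_1 ≥ 3 gives C(8,2) = 28; x_2 ≥ 4 gives C(7,2) = 21; x_3 ≥ 8 gives C(3,2) = 3. Together 52.
Add back pairs where two caps are both exceeded: 6 + 0 + 0 = 6.
By inclusion–exclusion the count is 55 − 52 + 6 = 9.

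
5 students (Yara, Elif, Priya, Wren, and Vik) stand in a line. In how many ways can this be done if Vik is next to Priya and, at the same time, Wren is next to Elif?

Treat {Vik,Priya} as one block (2 orders) and {Wren,Elif} as another (2 orders).
That leaves 3 units to arrange: 2 × 2 × 3! = 4 × 6 = 24.

24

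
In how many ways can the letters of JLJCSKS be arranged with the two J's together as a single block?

Treat the 2 copies of J as a single block. The multiset to arrange is then {JJ, C, K, L, S, S}, 6 items in all.
That gives (6)!/(2!) = 360 arrangements.

360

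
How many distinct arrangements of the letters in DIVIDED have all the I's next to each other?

120

Treat the 2 copies of I as a single block. The multiset to arrange is then {II, D, D, D, E, V}, 6 items in all.
That gives (6)!/(3!) = 120 arrangements.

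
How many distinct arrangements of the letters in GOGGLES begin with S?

120

Fix S in the first position and arrange the remaining 6 letters.
Those 6 letters have G appearing 3 times, giving (6)!/(3!) = 120.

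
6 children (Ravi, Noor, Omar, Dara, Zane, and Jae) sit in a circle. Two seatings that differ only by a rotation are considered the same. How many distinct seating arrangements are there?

Seat Ravi anywhere (absorbing the rotational symmetry), then permute the other 5: (5)! = 120.

120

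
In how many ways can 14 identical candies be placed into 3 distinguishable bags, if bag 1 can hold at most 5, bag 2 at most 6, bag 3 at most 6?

10

Without the upper bounds there are C(16,2) = 120 ways to split 14 among 3 bags.
Subtract solutions that violate a single cap (substitute x_i' = x_i − (cap_i+1)): x_1 ≥ 6 gives C(10,2) = 45; x_2 ≥ 7 gives C(9,2) = 36; x_3 ≥ 7 gives C(9,2) = 36. Together 117.
Add back pairs where two caps are both exceeded: 3 + 3 + 1 = 7.
By inclusion–exclusion the count is 120 − 117 + 7 = 10.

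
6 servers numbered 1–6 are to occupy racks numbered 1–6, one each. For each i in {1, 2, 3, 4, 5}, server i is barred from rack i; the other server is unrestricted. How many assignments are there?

309

Let Aᵢ (for 1 ≤ i ≤ 5) be the placements that put server i in its forbidden rack. Any j of these fix j positions, leaving (6−j)! ways to fill the rest, and there are C(5,j) ways to pick which j.
By inclusion–exclusion, the number of valid placements is Σ_{j=0}^{5} (−1)^j C(5,j)·(6−j)!.
Computing: 720 − 600 + 240 − 60 + 10 − 1 = 309.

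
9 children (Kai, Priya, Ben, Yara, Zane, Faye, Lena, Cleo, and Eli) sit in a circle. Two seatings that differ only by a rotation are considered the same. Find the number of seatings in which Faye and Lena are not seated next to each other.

30240

All circular seatings of 9 people number (8)! = 40320.
Seatings with Faye beside Lena: treat them as a block with 2 internal orders, giving 2 × (7)! = 10080.
Subtracting, 40320 − 10080 = 30240.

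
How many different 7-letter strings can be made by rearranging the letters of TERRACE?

The 7 letters of TERRACE have repeats: E appearing twice and R appearing twice.
The number of distinct arrangements is 7!/(2!·2!) = 5040/4 = 1260.

1260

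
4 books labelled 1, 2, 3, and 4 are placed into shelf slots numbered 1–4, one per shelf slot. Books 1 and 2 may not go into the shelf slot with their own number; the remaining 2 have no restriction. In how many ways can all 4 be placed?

Let Aᵢ (for i ∈ {1, 2}) be the placements that put book i in its forbidden shelf slot. Any j of these fix j positions, leaving (4−j)! ways to fill the rest, and there are C(2,j) ways to pick which j.
By inclusion–exclusion, the number of valid placements is Σ_{j=0}^{2} (−1)^j C(2,j)·(4−j)!.
Computing: 24 − 12 + 2 = 14.

14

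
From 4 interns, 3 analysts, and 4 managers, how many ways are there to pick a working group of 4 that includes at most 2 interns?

Split by how many interns are chosen (0 through 2).
Sum: C(4,0)·C(7,4) + C(4,1)·C(7,3) + C(4,2)·C(7,2) = 35 + 140 + 126 = 301.

301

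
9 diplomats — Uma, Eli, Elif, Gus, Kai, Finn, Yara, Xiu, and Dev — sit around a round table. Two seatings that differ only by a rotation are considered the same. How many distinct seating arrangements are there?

40320

Around a circle, 9 distinct people have 9!/9 = (8)! = 40320 rotationally distinct seatings.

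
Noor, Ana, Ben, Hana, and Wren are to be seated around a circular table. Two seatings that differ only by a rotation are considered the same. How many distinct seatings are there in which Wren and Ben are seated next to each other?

12

Treat {Wren, Ben} as one unit (2 internal orders) and seat the resulting 4 units around the table: (3)! circular arrangements.
So 2 × (3)! = 2 × 6 = 12.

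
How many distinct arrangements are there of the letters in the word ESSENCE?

ESSENCE has 7 letters with E appearing 3 times and S appearing twice.
Dividing 7! = 5040 by 3!·2! = 12 for the repeated letters gives 420.

420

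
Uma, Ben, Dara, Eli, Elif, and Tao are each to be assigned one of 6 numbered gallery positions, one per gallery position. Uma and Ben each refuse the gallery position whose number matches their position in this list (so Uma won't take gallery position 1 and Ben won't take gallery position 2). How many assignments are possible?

504

Let Aᵢ (for i ∈ {1, 2}) be the placements that put person i in their forbidden gallery position. Any j of these fix j positions, leaving (6−j)! ways to fill the rest, and there are C(2,j) ways to pick which j.
By inclusion–exclusion, the number of valid placements is Σ_{j=0}^{2} (−1)^j C(2,j)·(6−j)!.
Computing: 720 − 240 + 24 = 504.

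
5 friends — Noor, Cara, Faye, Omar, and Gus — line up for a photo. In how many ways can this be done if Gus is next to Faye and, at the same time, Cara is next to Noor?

Treat {Gus,Faye} as one block (2 orders) and {Cara,Noor} as another (2 orders).
That leaves 3 units to arrange: 2 × 2 × 3! = 4 × 6 = 24.

24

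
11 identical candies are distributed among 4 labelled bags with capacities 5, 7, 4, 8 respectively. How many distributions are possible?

Without the upper bounds there are C(14,3) = 364 ways to split 11 among 4 bags.
Subtract solutions that violate a single cap (substitute x_i' = x_i − (cap_i+1)): x_1 ≥ 6 gives C(8,3) = 56; x_2 ≥ 8 gives C(6,3) = 20; x_3 ≥ 5 gives C(9,3) = 84; x_4 ≥ 9 gives C(5,3) = 10. Together 170.
Add back pairs where two caps are both exceeded: 0 + 1 + 0 + 0 + 0 + 0 = 1.
By inclusion–exclusion the count is 364 − 170 + 1 = 195.

195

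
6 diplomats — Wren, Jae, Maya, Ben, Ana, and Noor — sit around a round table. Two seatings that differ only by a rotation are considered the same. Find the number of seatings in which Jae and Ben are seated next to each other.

Glue Jae and Ben into a block (2 internal orders). Seating 5 units around a circle gives (4)! arrangements.
So 2 × (4)! = 2 × 24 = 48.

48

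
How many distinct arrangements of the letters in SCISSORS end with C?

With the last slot taken by C, it remains to arrange the other 7 letters (SISSORS).
Those 7 letters have S appearing 4 times, giving (7)!/(4!) = 210.

210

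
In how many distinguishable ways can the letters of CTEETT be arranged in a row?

CTEETT has 6 letters with E appearing twice and T appearing 3 times.
The number of distinct arrangements is 6!/(3!·2!) = 720/12 = 60.

60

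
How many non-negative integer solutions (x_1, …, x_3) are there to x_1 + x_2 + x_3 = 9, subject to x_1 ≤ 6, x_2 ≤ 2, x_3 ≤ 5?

12

Without the upper bounds there are C(11,2) = 55 ways to split 9 among 3 variables.
Subtract solutions that violate a single cap (substitute x_i' = x_i − (cap_i+1)): x_1 ≥ 7 gives C(4,2) = 6; x_2 ≥ 3 gives C(8,2) = 28; x_3 ≥ 6 gives C(5,2) = 10. Together 44.
Add back pairs where two caps are both exceeded: 0 + 0 + 1 = 1.
By inclusion–exclusion the count is 55 − 44 + 1 = 12.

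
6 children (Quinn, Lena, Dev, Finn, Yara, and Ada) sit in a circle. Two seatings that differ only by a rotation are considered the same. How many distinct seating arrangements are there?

Seat Quinn anywhere (absorbing the rotational symmetry), then permute the other 5: (5)! = 120.

120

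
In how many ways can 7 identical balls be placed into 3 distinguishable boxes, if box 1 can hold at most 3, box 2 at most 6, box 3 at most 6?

Ignoring the caps, the number of non-negative solutions to x_1+…+x_3 = 7 is C(9,2) = 36.
Subtract solutions that violate a single cap (substitute x_i' = x_i − (cap_i+1)): x_1 ≥ 4 gives C(5,2) = 10; x_2 ≥ 7 gives C(2,2) = 1; x_3 ≥ 7 gives C(2,2) = 1. Together 12.
No two caps can be exceeded simultaneously, so the pair terms are all 0.
By inclusion–exclusion the count is 36 − 12 + 0 = 24.

24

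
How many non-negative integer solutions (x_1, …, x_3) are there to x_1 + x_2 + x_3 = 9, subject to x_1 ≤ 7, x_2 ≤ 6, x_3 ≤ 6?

Ignoring the caps, the number of non-negative solutions to x_1+…+x_3 = 9 is C(11,2) = 55.
Subtract solutions that violate a single cap (substitute x_i' = x_i − (cap_i+1)): x_1 ≥ 8 gives C(3,2) = 3; x_2 ≥ 7 gives C(4,2) = 6; x_3 ≥ 7 gives C(4,2) = 6. Together 15.
No two caps can be exceeded simultaneously, so the pair terms are all 0.
By inclusion–exclusion the count is 55 − 15 + 0 = 40.

40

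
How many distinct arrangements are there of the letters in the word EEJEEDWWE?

1512

EEJEEDWWE has 9 letters with E appearing 5 times and W appearing twice.
Dividing 9! = 362880 by 5!·2! = 240 for the repeated letters gives 1512.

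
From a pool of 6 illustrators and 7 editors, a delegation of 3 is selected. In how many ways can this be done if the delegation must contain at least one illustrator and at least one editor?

With no constraint there are C(13,3) = 286 possible selections.
Selections missing a whole group: no illustrators → C(7,3) = 35; no editors → C(6,3) = 20.
Both groups omitted at once is impossible, so 286 − 55 = 231.

231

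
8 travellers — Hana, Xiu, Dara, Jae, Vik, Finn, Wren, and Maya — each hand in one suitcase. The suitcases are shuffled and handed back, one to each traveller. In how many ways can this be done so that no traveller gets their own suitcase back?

14833

Let Aᵢ be the assignments in which traveller i gets their own suitcase. We want the size of the complement of A₁∪…∪A_8.
By inclusion–exclusion this is Σ_{j=0}^{8} (−1)^j C(8,j)·(8−j)!.
Computing: 40320 − 40320 + 20160 − 6720 + 1680 − 336 + 56 − 8 + 1 = 14833.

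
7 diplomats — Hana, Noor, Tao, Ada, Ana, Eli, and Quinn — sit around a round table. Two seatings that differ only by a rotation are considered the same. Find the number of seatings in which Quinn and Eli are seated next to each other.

240

Glue Quinn and Eli into a block (2 internal orders). Seating 6 units around a circle gives (5)! arrangements.
So 2 × (5)! = 2 × 120 = 240.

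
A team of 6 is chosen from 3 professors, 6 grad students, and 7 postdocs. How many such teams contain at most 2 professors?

7722

Split by how many professors are chosen (0 through 2).
Sum: C(3,0)·C(13,6) + C(3,1)·C(13,5) + C(3,2)·C(13,4) = 1716 + 3861 + 2145 = 7722.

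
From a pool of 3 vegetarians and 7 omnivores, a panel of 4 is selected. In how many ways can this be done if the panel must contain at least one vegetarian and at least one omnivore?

175

Total 4-person selections from all 10: C(10,4) = 210.
Selections missing a whole group: no vegetarians → C(7,4) = 35; no omnivores → C(3,4) = 0.
Both groups omitted at once is impossible, so 210 − 35 = 175.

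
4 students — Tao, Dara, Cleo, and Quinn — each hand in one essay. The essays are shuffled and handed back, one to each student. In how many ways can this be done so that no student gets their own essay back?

Count assignments avoiding every fixed point. For any j of the 4 students fixed to their own essay, the other 4−j can be arranged in (4−j)! ways.
By inclusion–exclusion this is Σ_{j=0}^{4} (−1)^j C(4,j)·(4−j)!.
Computing: 24 − 24 + 12 − 4 + 1 = 9.

9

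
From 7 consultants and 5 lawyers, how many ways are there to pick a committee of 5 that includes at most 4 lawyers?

Split by how many lawyers are chosen (0 through 4).
Sum: C(5,0)·C(7,5) + C(5,1)·C(7,4) + C(5,2)·C(7,3) + C(5,3)·C(7,2) + C(5,4)·C(7,1) = 21 + 175 + 350 + 210 + 35 = 791.

791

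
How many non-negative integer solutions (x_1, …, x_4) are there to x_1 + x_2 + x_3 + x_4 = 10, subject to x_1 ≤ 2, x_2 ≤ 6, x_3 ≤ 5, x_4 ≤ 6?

97

Ignoring the caps, the number of non-negative solutions to x_1+…+x_4 = 10 is C(13,3) = 286.
Subtract solutions that violate a single cap (substitute x_i' = x_i − (cap_i+1)): x_1 ≥ 3 gives C(10,3) = 120; x_2 ≥ 7 gives C(6,3) = 20; x_3 ≥ 6 gives C(7,3) = 35; x_4 ≥ 7 gives C(6,3) = 20. Together 195.
Add back pairs where two caps are both exceeded: 1 + 4 + 1 + 0 + 0 + 0 = 6.
By inclusion–exclusion the count is 286 − 195 + 6 = 97.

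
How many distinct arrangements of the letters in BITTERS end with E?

360

Fix E in the last position and arrange the remaining 6 letters.
Those 6 letters have T appearing twice, giving (6)!/(2!) = 360.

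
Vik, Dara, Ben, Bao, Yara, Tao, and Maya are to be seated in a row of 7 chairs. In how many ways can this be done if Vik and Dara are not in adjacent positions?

3600

There are 7! = 5040 arrangements in all. If Vik and Dara are adjacent, merging them into one block gives 2·(6)! = 1440 arrangements.
So 5040 − 1440 = 3600 arrangements keep them apart.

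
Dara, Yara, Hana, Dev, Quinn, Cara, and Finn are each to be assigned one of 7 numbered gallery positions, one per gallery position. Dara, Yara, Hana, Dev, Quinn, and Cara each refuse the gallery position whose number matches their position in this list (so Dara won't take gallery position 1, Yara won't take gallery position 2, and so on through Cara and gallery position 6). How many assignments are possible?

Let Aᵢ (for 1 ≤ i ≤ 6) be the placements that put person i in their forbidden gallery position. Any j of these fix j positions, leaving (7−j)! ways to fill the rest, and there are C(6,j) ways to pick which j.
By inclusion–exclusion, the number of valid placements is Σ_{j=0}^{6} (−1)^j C(6,j)·(7−j)!.
Computing: 5040 − 4320 + 1800 − 480 + 90 − 12 + 1 = 2119.

2119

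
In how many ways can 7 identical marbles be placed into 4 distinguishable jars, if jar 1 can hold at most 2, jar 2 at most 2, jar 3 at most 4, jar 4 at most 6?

43

Without the upper bounds there are C(10,3) = 120 ways to split 7 among 4 jars.
Subtract solutions that violate a single cap (substitute x_i' = x_i − (cap_i+1)): x_1 ≥ 3 gives C(7,3) = 35; x_2 ≥ 3 gives C(7,3) = 35; x_3 ≥ 5 gives C(5,3) = 10; x_4 ≥ 7 gives C(3,3) = 1. Together 81.
Add back pairs where two caps are both exceeded: 4 + 0 + 0 + 0 + 0 + 0 = 4.
By inclusion–exclusion the count is 120 − 81 + 4 = 43.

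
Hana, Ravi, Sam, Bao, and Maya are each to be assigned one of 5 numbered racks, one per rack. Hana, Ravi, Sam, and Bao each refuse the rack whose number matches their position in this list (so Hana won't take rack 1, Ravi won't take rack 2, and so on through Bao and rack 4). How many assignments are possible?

53

Let Aᵢ (for 1 ≤ i ≤ 4) be the placements that put person i in their forbidden rack. Any j of these fix j positions, leaving (5−j)! ways to fill the rest, and there are C(4,j) ways to pick which j.
By inclusion–exclusion, the number of valid placements is Σ_{j=0}^{4} (−1)^j C(4,j)·(5−j)!.
Computing: 120 − 96 + 36 − 8 + 1 = 53.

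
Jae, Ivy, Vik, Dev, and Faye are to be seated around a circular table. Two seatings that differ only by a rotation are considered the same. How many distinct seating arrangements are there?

24

Fix one person's seat to break rotational symmetry; the remaining 4 people can be arranged in (4)! = 24 ways.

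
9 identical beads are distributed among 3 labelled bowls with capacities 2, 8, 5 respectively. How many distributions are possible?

Without the upper bounds there are C(11,2) = 55 ways to split 9 among 3 bowls.
Subtract solutions that violate a single cap (substitute x_i' = x_i − (cap_i+1)): x_1 ≥ 3 gives C(8,2) = 28; x_2 ≥ 9 gives C(2,2) = 1; x_3 ≥ 6 gives C(5,2) = 10. Together 39.
Add back pairs where two caps are both exceeded: 0 + 1 + 0 = 1.
By inclusion–exclusion the count is 55 − 39 + 1 = 17.

17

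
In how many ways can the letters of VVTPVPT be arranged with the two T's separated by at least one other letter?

There are 7!/(3!·2!·2!) = 210 arrangements of VVTPVPT in total.
Arrangements with the T's together: treat TT as one letter, giving (6)!/(3!·2!) = 60.
Subtracting, 210 − 60 = 150 arrangements keep the T's apart.

150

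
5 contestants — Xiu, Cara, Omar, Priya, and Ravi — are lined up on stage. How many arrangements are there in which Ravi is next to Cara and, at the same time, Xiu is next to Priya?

Treat {Ravi,Cara} as one block (2 orders) and {Xiu,Priya} as another (2 orders).
That leaves 3 units to arrange: 2 × 2 × 3! = 4 × 6 = 24.

24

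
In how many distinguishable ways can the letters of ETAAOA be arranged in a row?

120

ETAAOA has 6 letters with A appearing 3 times.
So there are 6! / (3!) = 120 distinguishable arrangements.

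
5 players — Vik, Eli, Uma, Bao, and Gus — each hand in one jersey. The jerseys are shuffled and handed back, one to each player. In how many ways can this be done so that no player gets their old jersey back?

44

This is the derangement count D_5: permutations of 5 items with no fixed point.
By inclusion–exclusion this is Σ_{j=0}^{5} (−1)^j C(5,j)·(5−j)!.
Computing: 120 − 120 + 60 − 20 + 5 − 1 = 44.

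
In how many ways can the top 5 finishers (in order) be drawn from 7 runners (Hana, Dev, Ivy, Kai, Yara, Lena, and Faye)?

This is an ordered selection of 5 from 7: P(7,5).
That gives 7 × 6 × 5 × 4 × 3 = 2520.

2520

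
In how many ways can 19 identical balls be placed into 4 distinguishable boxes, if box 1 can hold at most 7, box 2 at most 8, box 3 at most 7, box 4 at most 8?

304

Without the upper bounds there are C(22,3) = 1540 ways to split 19 among 4 boxes.
Subtract solutions that violate a single cap (substitute x_i' = x_i − (cap_i+1)): x_1 ≥ 8 gives C(14,3) = 364; x_2 ≥ 9 gives C(13,3) = 286; x_3 ≥ 8 gives C(14,3) = 364; x_4 ≥ 9 gives C(13,3) = 286. Together 1300.
Add back pairs where two caps are both exceeded: 10 + 20 + 10 + 10 + 4 + 10 = 64.
By inclusion–exclusion the count is 1540 − 1300 + 64 = 304.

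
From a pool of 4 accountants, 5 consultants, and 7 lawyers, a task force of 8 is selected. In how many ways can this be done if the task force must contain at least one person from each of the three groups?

12201

Unrestricted: C(16,8) = 12870 ways to pick any 8 of the 16.
Selections missing a whole group: no accountants → C(12,8) = 495; no consultants → C(11,8) = 165; no lawyers → C(9,8) = 9.
Add back selections omitting two groups (i.e. drawn from a single group): C(4,8) + C(5,8) + C(7,8) = 0.
By inclusion–exclusion: 12870 − 669 + 0 = 12201.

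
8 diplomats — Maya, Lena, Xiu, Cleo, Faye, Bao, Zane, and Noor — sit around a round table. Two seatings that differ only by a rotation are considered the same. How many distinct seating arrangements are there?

Fix one person's seat to break rotational symmetry; the remaining 7 people can be arranged in (7)! = 5040 ways.

5040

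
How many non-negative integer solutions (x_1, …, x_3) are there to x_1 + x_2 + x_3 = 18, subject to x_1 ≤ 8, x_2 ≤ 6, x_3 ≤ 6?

Ignoring the caps, the number of non-negative solutions to x_1+…+x_3 = 18 is C(20,2) = 190.
Subtract solutions that violate a single cap (substitute x_i' = x_i − (cap_i+1)): x_1 ≥ 9 gives C(11,2) = 55; x_2 ≥ 7 gives C(13,2) = 78; x_3 ≥ 7 gives C(13,2) = 78. Together 211.
Add back pairs where two caps are both exceeded: 6 + 6 + 15 = 27.
By inclusion–exclusion the count is 190 − 211 + 27 = 6.

6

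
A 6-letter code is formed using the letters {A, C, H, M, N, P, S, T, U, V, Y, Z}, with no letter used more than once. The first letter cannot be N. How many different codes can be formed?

609840

The first letter has 12−1 = 11 choices (anything except N).
The remaining 5 letters are filled from the other 11 symbols without repetition: 11 × 10 × 9 × 8 × 7 = 55440.
Total: 11 × 55440 = 609840.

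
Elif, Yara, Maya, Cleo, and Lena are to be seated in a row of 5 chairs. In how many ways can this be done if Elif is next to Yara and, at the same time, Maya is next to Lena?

24

Treat {Elif,Yara} as one block (2 orders) and {Maya,Lena} as another (2 orders).
That leaves 3 units to arrange: 2 × 2 × 3! = 4 × 6 = 24.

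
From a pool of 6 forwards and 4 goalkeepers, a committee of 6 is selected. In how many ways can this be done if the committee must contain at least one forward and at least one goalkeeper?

209

Unrestricted: C(10,6) = 210 ways to pick any 6 of the 10.
Subtract selections that omit an entire group: no forwards → C(4,6) = 0; no goalkeepers → C(6,6) = 1.
Both groups omitted at once is impossible, so 210 − 1 = 209.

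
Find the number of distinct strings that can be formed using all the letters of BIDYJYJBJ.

15120

BIDYJYJBJ has 9 letters with B appearing twice, J appearing 3 times, and Y appearing twice.
The number of distinct arrangements is 9!/(3!·2!·2!) = 362880/24 = 15120.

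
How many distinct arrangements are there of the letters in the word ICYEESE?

840

The 7 letters of ICYEESE have repeats: E appearing 3 times.
The number of distinct arrangements is 7!/(3!) = 5040/6 = 840.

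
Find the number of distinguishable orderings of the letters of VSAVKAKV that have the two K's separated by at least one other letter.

1260

Total arrangements of VSAVKAKV: 8!/(3!·2!·2!) = 1680.
If the two K's are adjacent, glue them into one block, leaving 7 items to arrange: (7)!/(3!·2!) = 420 ways.
Hence 1680 − 420 = 1260.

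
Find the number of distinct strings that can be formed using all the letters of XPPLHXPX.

XPPLHXPX has 8 letters with P appearing 3 times and X appearing 3 times.
The number of distinct arrangements is 8!/(3!·3!) = 40320/36 = 1120.

1120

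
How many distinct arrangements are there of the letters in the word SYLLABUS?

Letter multiplicities in SYLLABUS: A×1, B×1, L×2, S×2, U×1, Y×1.
The number of distinct arrangements is 8!/(2!·2!) = 40320/4 = 10080.

10080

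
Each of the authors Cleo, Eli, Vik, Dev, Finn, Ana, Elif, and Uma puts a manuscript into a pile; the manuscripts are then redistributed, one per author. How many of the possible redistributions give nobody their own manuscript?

This is the derangement count D_8: permutations of 8 items with no fixed point.
By inclusion–exclusion this is Σ_{j=0}^{8} (−1)^j C(8,j)·(8−j)!.
Computing: 40320 − 40320 + 20160 − 6720 + 1680 − 336 + 56 − 8 + 1 = 14833.

14833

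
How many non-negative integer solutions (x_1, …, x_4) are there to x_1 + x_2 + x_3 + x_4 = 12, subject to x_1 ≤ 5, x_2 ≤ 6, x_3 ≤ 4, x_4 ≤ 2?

45

Ignoring the caps, the number of non-negative solutions to x_1+…+x_4 = 12 is C(15,3) = 455.
Subtract solutions that violate a single cap (substitute x_i' = x_i − (cap_i+1)): x_1 ≥ 6 gives C(9,3) = 84; x_2 ≥ 7 gives C(8,3) = 56; x_3 ≥ 5 gives C(10,3) = 120; x_4 ≥ 3 gives C(12,3) = 220. Together 480.
Add back pairs where two caps are both exceeded: 0 + 4 + 20 + 1 + 10 + 35 = 70.
By inclusion–exclusion the count is 455 − 480 + 70 = 45.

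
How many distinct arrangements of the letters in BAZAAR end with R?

20

With the last slot taken by R, it remains to arrange the other 5 letters (BAZAA).
Those 5 letters have A appearing 3 times, giving (5)!/(3!) = 20.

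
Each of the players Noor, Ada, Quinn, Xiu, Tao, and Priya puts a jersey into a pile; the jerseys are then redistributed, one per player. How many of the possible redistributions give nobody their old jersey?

265

This is the derangement count D_6: permutations of 6 items with no fixed point.
By inclusion–exclusion this is Σ_{j=0}^{6} (−1)^j C(6,j)·(6−j)!.
Computing: 720 − 720 + 360 − 120 + 30 − 6 + 1 = 265.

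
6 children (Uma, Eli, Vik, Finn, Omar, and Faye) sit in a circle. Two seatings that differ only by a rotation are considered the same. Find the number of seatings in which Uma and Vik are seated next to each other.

48

Treat {Uma, Vik} as one unit (2 internal orders) and seat the resulting 5 units around the table: (4)! circular arrangements.
So 2 × (4)! = 2 × 24 = 48.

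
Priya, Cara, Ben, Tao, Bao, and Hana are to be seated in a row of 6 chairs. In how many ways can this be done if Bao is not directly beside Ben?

480

Of the 6! = 720 arrangements, those with Bao and Ben adjacent number 2 × 5! = 240 (treat the pair as a block with 2 internal orders).
So 720 − 240 = 480 arrangements keep them apart.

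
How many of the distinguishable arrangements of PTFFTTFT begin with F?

105

Fix F in the first position and arrange the remaining 7 letters.
Those 7 letters have F appearing twice and T appearing 4 times, giving (7)!/(4!·2!) = 105.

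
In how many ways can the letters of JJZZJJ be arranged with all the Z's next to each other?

5

Treat the 2 copies of Z as a single block. The multiset to arrange is then {ZZ, J, J, J, J}, 5 items in all.
That gives (5)!/(4!) = 5 arrangements.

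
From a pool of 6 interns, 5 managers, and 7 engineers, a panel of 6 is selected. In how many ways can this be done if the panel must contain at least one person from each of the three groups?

Unrestricted: C(18,6) = 18564 ways to pick any 6 of the 18.
Selections missing a whole group: no interns → C(12,6) = 924; no managers → C(13,6) = 1716; no engineers → C(11,6) = 462.
Add back selections omitting two groups (i.e. drawn from a single group): C(6,6) + C(5,6) + C(7,6) = 8.
By inclusion–exclusion: 18564 − 3102 + 8 = 15470.

15470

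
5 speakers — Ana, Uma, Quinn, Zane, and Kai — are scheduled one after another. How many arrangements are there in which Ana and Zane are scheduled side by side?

Treat {Ana, Zane} as a single unit. There are 4 units to order, and the pair itself can be ordered 2 ways.
That gives 2 × 4! = 2 × 24 = 48.

48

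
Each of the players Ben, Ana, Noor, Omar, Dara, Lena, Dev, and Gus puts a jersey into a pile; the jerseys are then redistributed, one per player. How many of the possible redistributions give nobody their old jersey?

14833

This is the derangement count D_8: permutations of 8 items with no fixed point.
By inclusion–exclusion this is Σ_{j=0}^{8} (−1)^j C(8,j)·(8−j)!.
Computing: 40320 − 40320 + 20160 − 6720 + 1680 − 336 + 56 − 8 + 1 = 14833.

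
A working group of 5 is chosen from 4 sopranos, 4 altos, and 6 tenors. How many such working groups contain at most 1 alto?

1092

Split by how many altos are chosen (0 through 1).
Sum: C(4,0)·C(10,5) + C(4,1)·C(10,4) = 252 + 840 = 1092.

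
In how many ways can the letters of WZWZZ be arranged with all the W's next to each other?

Treat the 2 copies of W as a single block. The multiset to arrange is then {WW, Z, Z, Z}, 4 items in all.
That gives (4)!/(3!) = 4 arrangements.

4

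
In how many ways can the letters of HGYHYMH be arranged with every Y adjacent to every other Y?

120

Treat the 2 copies of Y as a single block. The multiset to arrange is then {YY, G, H, H, H, M}, 6 items in all.
That gives (6)!/(3!) = 120 arrangements.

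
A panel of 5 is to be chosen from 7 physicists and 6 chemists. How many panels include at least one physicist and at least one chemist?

With no constraint there are C(13,5) = 1287 possible selections.
Subtract selections that omit an entire group: no physicists → C(6,5) = 6; no chemists → C(7,5) = 21.
Both groups omitted at once is impossible, so 1287 − 27 = 1260.

1260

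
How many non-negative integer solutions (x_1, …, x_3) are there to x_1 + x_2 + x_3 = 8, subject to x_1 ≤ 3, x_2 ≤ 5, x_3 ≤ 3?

Without the upper bounds there are C(10,2) = 45 ways to split 8 among 3 variables.
Subtract solutions that violate a single cap (substitute x_i' = x_i − (cap_i+1)): x_1 ≥ 4 gives C(6,2) = 15; x_2 ≥ 6 gives C(4,2) = 6; x_3 ≥ 4 gives C(6,2) = 15. Together 36.
Add back pairs where two caps are both exceeded: 0 + 1 + 0 = 1.
By inclusion–exclusion the count is 45 − 36 + 1 = 10.

10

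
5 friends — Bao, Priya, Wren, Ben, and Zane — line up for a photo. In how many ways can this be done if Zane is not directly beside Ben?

72

There are 5! = 120 arrangements in all. If Zane and Ben are adjacent, merging them into one block gives 2·(4)! = 48 arrangements.
Complementary counting: 120 − 48 = 72.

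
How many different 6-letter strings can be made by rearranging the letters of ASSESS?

Letter multiplicities in ASSESS: A×1, E×1, S×4.
The number of distinct arrangements is 6!/(4!) = 720/24 = 30.

30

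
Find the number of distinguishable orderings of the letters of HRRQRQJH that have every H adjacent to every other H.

420

Treat the 2 copies of H as a single block. The multiset to arrange is then {HH, J, Q, Q, R, R, R}, 7 items in all.
That gives (7)!/(3!·2!) = 420 arrangements.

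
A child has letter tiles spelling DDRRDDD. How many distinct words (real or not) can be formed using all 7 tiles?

DDRRDDD has 7 letters with D appearing 5 times and R appearing twice.
So there are 7! / (5!·2!) = 21 distinguishable arrangements.

21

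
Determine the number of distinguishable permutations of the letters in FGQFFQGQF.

The 9 letters of FGQFFQGQF have repeats: F appearing 4 times, G appearing twice, and Q appearing 3 times.
The number of distinct arrangements is 9!/(4!·3!·2!) = 362880/288 = 1260.

1260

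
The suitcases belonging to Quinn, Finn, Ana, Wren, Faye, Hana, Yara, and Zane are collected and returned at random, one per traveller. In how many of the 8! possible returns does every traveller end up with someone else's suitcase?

This is the derangement count D_8: permutations of 8 items with no fixed point.
By inclusion–exclusion this is Σ_{j=0}^{8} (−1)^j C(8,j)·(8−j)!.
Computing: 40320 − 40320 + 20160 − 6720 + 1680 − 336 + 56 − 8 + 1 = 14833.

14833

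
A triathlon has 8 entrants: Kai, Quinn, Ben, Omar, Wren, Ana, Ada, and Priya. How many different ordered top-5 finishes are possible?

There are 8 choices for 1st place, 7 for 2nd, and so on down to 4 for position 5.
That gives 8 × 7 × 6 × 5 × 4 = 6720.

6720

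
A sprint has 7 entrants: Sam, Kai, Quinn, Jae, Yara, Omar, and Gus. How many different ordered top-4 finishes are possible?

This is an ordered selection of 4 from 7: P(7,4).
That gives 7 × 6 × 5 × 4 = 840.

840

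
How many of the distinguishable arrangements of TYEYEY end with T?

With the last slot taken by T, it remains to arrange the other 5 letters (YEYEY).
Those 5 letters have E appearing twice and Y appearing 3 times, giving (5)!/(3!·2!) = 10.

10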